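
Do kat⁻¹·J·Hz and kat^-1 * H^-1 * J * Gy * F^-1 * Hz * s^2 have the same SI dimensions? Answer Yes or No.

Left side:
  kat = mol/s = s⁻¹·mol (catalytic activity).
  So kat⁻¹ = s·mol⁻¹.
  J = N·m (work = force × distance),
      = kg·m²·s⁻².
  Hz = 1/s = s⁻¹ (frequency is cycles per second).
  Combining: kat⁻¹·J·Hz = (s·mol⁻¹) · (kg·m²·s⁻²) · s⁻¹ = kg·m²·s⁻²·mol⁻¹.
Right side:
  kat = mol/s = s⁻¹·mol (catalytic activity).
  So kat⁻¹ = s·mol⁻¹.
  H = Wb/A (inductance = flux per current),
      = kg·m²·s⁻²·A⁻².
  So H⁻¹ = kg⁻¹·m⁻²·s²·A².
  J = N·m (work = force × distance),
      = kg·m²·s⁻².
  Gy = J/kg (absorbed dose = energy per mass),
      = m²·s⁻².
  F = C/V (capacitance = charge per voltage),
      = A·s/(kg·m²·s⁻³·A⁻¹) (substituting C and V),
      = kg⁻¹·m⁻²·s⁴·A².
  So F⁻¹ = kg·m²·s⁻⁴·A⁻².
  Hz = 1/s = s⁻¹ (frequency is cycles per second).
  Combining: kat⁻¹·H⁻¹·J·Gy·F⁻¹·Hz·s² = (s·mol⁻¹) · (kg⁻¹·m⁻²·s²·A²) · (kg·m²·s⁻²) · (m²·s⁻²) · (kg·m²·s⁻⁴·A⁻²) · s⁻¹ · s² = kg·m⁴·s⁻⁴·mol⁻¹.
Left is kg·m²·s⁻²·mol⁻¹; right is kg·m⁴·s⁻⁴·mol⁻¹ — different.

No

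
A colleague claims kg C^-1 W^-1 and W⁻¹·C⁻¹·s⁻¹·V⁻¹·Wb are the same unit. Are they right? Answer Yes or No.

No

Left side:
  C = s·A.
  So C⁻¹ = s⁻¹·A⁻¹.
  W = kg·m²·s⁻³.
  So W⁻¹ = kg⁻¹·m⁻²·s³.
  Combining: kg·C⁻¹·W⁻¹ = kg · (s⁻¹·A⁻¹) · (kg⁻¹·m⁻²·s³) = m⁻²·s²·A⁻¹.
Right side:
  W = J/s (power = energy per time),
      = kg·m²·s⁻³.
  So W⁻¹ = kg⁻¹·m⁻²·s³.
  C = A·s = s·A (charge = current × time).
  So C⁻¹ = s⁻¹·A⁻¹.
  V = W/A (potential = power per current),
      = kg·m²·s⁻³·A⁻¹.
  So V⁻¹ = kg⁻¹·m⁻²·s³·A.
  Wb = V·s (flux: a volt is a weber per second),
      = kg·m²·s⁻²·A⁻¹.
  Combining: W⁻¹·C⁻¹·s⁻¹·V⁻¹·Wb = (kg⁻¹·m⁻²·s³) · (s⁻¹·A⁻¹) · s⁻¹ · (kg⁻¹·m⁻²·s³·A) · (kg·m²·s⁻²·A⁻¹) = kg⁻¹·m⁻²·s²·A⁻¹.
Left is m⁻²·s²·A⁻¹; right is kg⁻¹·m⁻²·s²·A⁻¹ — different.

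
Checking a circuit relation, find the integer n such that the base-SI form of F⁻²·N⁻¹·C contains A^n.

-3

F = kg⁻¹·m⁻²·s⁴·A².
So F⁻² = kg²·m⁴·s⁻⁸·A⁻⁴.
N = kg·m·s⁻².
So N⁻¹ = kg⁻¹·m⁻¹·s².
C = s·A.
Combining: F⁻²·N⁻¹·C = (kg²·m⁴·s⁻⁸·A⁻⁴) · (kg⁻¹·m⁻¹·s²) · (s·A) = kg·m³·s⁻⁵·A⁻³.
The exponent of A is -3.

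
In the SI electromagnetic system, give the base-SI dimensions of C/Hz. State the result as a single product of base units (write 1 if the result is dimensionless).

Hz = s⁻¹.
So Hz⁻¹ = s.
C = s·A.
Combining: Hz⁻¹·C = s · (s·A) = s²·A.

s²·A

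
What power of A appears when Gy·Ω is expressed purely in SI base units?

Gy = m²·s⁻².
Ω = kg·m²·s⁻³·A⁻².
Combining: Gy·Ω = (m²·s⁻²) · (kg·m²·s⁻³·A⁻²) = kg·m⁴·s⁻⁵·A⁻².
The exponent of A is -2.

-2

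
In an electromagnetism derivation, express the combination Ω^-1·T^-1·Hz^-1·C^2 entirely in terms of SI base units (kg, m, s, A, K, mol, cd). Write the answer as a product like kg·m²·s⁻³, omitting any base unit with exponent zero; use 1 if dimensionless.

kg⁻²·m⁻²·s⁸·A⁵

Ω = V/A (resistance = voltage per current),
    = kg·m²·s⁻³·A⁻².
So Ω⁻¹ = kg⁻¹·m⁻²·s³·A².
T = Wb/m² (flux density = flux per area),
    = kg·s⁻²·A⁻¹.
So T⁻¹ = kg⁻¹·s²·A.
Hz = 1/s = s⁻¹ (frequency is cycles per second).
So Hz⁻¹ = s.
C = A·s = s·A (charge = current × time).
So C² = s²·A².
Combining: Ω⁻¹·T⁻¹·Hz⁻¹·C² = (kg⁻¹·m⁻²·s³·A²) · (kg⁻¹·s²·A) · s · (s²·A²) = kg⁻²·m⁻²·s⁸·A⁵.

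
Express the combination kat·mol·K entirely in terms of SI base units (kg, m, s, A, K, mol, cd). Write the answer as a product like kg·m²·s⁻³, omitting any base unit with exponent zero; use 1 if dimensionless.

s⁻¹·K·mol²

kat = s⁻¹·mol.
Combining: kat·mol·K = (s⁻¹·mol) · mol · K = s⁻¹·K·mol².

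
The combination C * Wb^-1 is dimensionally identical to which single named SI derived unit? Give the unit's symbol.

S

C = A·s = s·A (charge = current × time).
Wb = V·s (flux: a volt is a weber per second),
    = kg·m²·s⁻²·A⁻¹.
So Wb⁻¹ = kg⁻¹·m⁻²·s²·A.
Combining: C·Wb⁻¹ = (s·A) · (kg⁻¹·m⁻²·s²·A) = kg⁻¹·m⁻²·s³·A².
kg⁻¹·m⁻²·s³·A² is the base-SI form of the siemens.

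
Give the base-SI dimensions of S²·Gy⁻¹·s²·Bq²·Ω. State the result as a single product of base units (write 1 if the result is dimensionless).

kg⁻¹·m⁻⁴·s⁵·A²

S = 1/Ω (conductance is reciprocal resistance),
    = kg⁻¹·m⁻²·s³·A².
So S² = kg⁻²·m⁻⁴·s⁶·A⁴.
Gy = J/kg (absorbed dose = energy per mass),
    = m²·s⁻².
So Gy⁻¹ = m⁻²·s².
Bq = 1/s = s⁻¹ (activity is decays per second).
So Bq² = s⁻².
Ω = V/A (resistance = voltage per current),
    = kg·m²·s⁻³·A⁻².
Combining: S²·Gy⁻¹·s²·Bq²·Ω = (kg⁻²·m⁻⁴·s⁶·A⁴) · (m⁻²·s²) · s² · s⁻² · (kg·m²·s⁻³·A⁻²) = kg⁻¹·m⁻⁴·s⁵·A².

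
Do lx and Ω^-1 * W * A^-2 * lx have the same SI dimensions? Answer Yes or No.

Left side:
  lx = m⁻²·cd.
Right side:
  Ω = V/A (resistance = voltage per current),
      = kg·m²·s⁻³·A⁻².
  So Ω⁻¹ = kg⁻¹·m⁻²·s³·A².
  W = J/s (power = energy per time),
      = kg·m²·s⁻³.
  lx = lm/m² (illuminance = luminous flux per area),
      = m⁻²·cd.
  Combining: Ω⁻¹·W·A⁻²·lx = (kg⁻¹·m⁻²·s³·A²) · (kg·m²·s⁻³) · A⁻² · (m⁻²·cd) = m⁻²·cd.
Both reduce to m⁻²·cd.

Yes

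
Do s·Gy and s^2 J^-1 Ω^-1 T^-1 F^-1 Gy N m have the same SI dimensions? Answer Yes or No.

Left side:
  Gy = J/kg (absorbed dose = energy per mass),
      = m²·s⁻².
  Combining: s·Gy = s · (m²·s⁻²) = m²·s⁻¹.
Right side:
  J = N·m (work = force × distance),
      = kg·m²·s⁻².
  So J⁻¹ = kg⁻¹·m⁻²·s².
  Ω = V/A (resistance = voltage per current),
      = kg·m²·s⁻³·A⁻².
  So Ω⁻¹ = kg⁻¹·m⁻²·s³·A².
  T = Wb/m² (flux density = flux per area),
      = kg·s⁻²·A⁻¹.
  So T⁻¹ = kg⁻¹·s²·A.
  F = C/V (capacitance = charge per voltage),
      = A·s/(kg·m²·s⁻³·A⁻¹) (substituting C and V),
      = kg⁻¹·m⁻²·s⁴·A².
  So F⁻¹ = kg·m²·s⁻⁴·A⁻².
  Gy = J/kg (absorbed dose = energy per mass),
      = m²·s⁻².
  N = kg·m/s² = kg·m·s⁻² (force = mass × acceleration).
  Combining: s²·J⁻¹·Ω⁻¹·T⁻¹·F⁻¹·Gy·N·m = s² · (kg⁻¹·m⁻²·s²) · (kg⁻¹·m⁻²·s³·A²) · (kg⁻¹·s²·A) · (kg·m²·s⁻⁴·A⁻²) · (m²·s⁻²) · (kg·m·s⁻²) · m = kg⁻¹·m²·s·A.
Left is m²·s⁻¹; right is kg⁻¹·m²·s·A — different.

No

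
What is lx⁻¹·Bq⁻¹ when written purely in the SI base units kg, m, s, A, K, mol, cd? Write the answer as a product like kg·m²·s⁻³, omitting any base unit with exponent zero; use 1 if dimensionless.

m²·s·cd⁻¹

lx = lm/m² (illuminance = luminous flux per area),
    = m⁻²·cd.
So lx⁻¹ = m²·cd⁻¹.
Bq = 1/s = s⁻¹ (activity is decays per second).
So Bq⁻¹ = s.
Combining: lx⁻¹·Bq⁻¹ = (m²·cd⁻¹) · s = m²·s·cd⁻¹.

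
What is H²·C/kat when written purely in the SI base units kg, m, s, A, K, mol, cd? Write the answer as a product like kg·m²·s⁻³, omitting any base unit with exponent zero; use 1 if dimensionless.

kg²·m⁴·s⁻²·A⁻³·mol⁻¹

H = kg·m²·s⁻²·A⁻².
So H² = kg²·m⁴·s⁻⁴·A⁻⁴.
kat = s⁻¹·mol.
So kat⁻¹ = s·mol⁻¹.
C = s·A.
Combining: H²·kat⁻¹·C = (kg²·m⁴·s⁻⁴·A⁻⁴) · (s·mol⁻¹) · (s·A) = kg²·m⁴·s⁻²·A⁻³·mol⁻¹.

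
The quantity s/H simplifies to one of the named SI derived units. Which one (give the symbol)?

H = Wb/A (inductance = flux per current),
    = kg·m²·s⁻²·A⁻².
So H⁻¹ = kg⁻¹·m⁻²·s²·A².
Combining: s·H⁻¹ = s · (kg⁻¹·m⁻²·s²·A²) = kg⁻¹·m⁻²·s³·A².
kg⁻¹·m⁻²·s³·A² is the base-SI form of the siemens.

S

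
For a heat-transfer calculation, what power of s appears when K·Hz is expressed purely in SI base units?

Hz = 1/s = s⁻¹ (frequency is cycles per second).
Combining: K·Hz = K · s⁻¹ = s⁻¹·K.
The exponent of s is -1.

-1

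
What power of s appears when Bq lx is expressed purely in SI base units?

Bq = s⁻¹.
lx = m⁻²·cd.
Combining: Bq·lx = s⁻¹ · (m⁻²·cd) = m⁻²·s⁻¹·cd.
The exponent of s is -1.

-1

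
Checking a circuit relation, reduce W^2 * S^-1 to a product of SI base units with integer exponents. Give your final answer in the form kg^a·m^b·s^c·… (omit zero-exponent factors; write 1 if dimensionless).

kg³·m⁶·s⁻⁹·A⁻²

W = kg·m²·s⁻³.
So W² = kg²·m⁴·s⁻⁶.
S = kg⁻¹·m⁻²·s³·A².
So S⁻¹ = kg·m²·s⁻³·A⁻².
Combining: W²·S⁻¹ = (kg²·m⁴·s⁻⁶) · (kg·m²·s⁻³·A⁻²) = kg³·m⁶·s⁻⁹·A⁻².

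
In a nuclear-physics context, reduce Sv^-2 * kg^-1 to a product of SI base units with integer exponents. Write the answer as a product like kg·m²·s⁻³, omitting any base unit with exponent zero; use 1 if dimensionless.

Sv = J/kg (equivalent dose = energy per mass),
    = m²·s⁻².
So Sv⁻² = m⁻⁴·s⁴.
Combining: Sv⁻²·kg⁻¹ = (m⁻⁴·s⁴) · kg⁻¹ = kg⁻¹·m⁻⁴·s⁴.

kg⁻¹·m⁻⁴·s⁴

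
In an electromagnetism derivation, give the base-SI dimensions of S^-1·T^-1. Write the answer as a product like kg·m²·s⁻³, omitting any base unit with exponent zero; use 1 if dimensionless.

m²·s⁻¹·A⁻¹

S = 1/Ω (conductance is reciprocal resistance),
    = kg⁻¹·m⁻²·s³·A².
So S⁻¹ = kg·m²·s⁻³·A⁻².
T = Wb/m² (flux density = flux per area),
    = kg·s⁻²·A⁻¹.
So T⁻¹ = kg⁻¹·s²·A.
Combining: S⁻¹·T⁻¹ = (kg·m²·s⁻³·A⁻²) · (kg⁻¹·s²·A) = m²·s⁻¹·A⁻¹.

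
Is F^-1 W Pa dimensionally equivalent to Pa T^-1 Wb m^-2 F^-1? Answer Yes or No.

No

Left side:
  F = C/V (capacitance = charge per voltage),
      = A·s/(kg·m²·s⁻³·A⁻¹) (substituting C and V),
      = kg⁻¹·m⁻²·s⁴·A².
  So F⁻¹ = kg·m²·s⁻⁴·A⁻².
  W = J/s (power = energy per time),
      = kg·m²·s⁻³.
  Pa = N/m² (pressure = force per area),
      = kg·m⁻¹·s⁻².
  Combining: F⁻¹·W·Pa = (kg·m²·s⁻⁴·A⁻²) · (kg·m²·s⁻³) · (kg·m⁻¹·s⁻²) = kg³·m³·s⁻⁹·A⁻².
Right side:
  Pa = N/m² (pressure = force per area),
      = kg·m⁻¹·s⁻².
  T = Wb/m² (flux density = flux per area),
      = kg·s⁻²·A⁻¹.
  So T⁻¹ = kg⁻¹·s²·A.
  Wb = V·s (flux: a volt is a weber per second),
      = kg·m²·s⁻²·A⁻¹.
  F = C/V (capacitance = charge per voltage),
      = A·s/(kg·m²·s⁻³·A⁻¹) (substituting C and V),
      = kg⁻¹·m⁻²·s⁴·A².
  So F⁻¹ = kg·m²·s⁻⁴·A⁻².
  Combining: Pa·T⁻¹·Wb·m⁻²·F⁻¹ = (kg·m⁻¹·s⁻²) · (kg⁻¹·s²·A) · (kg·m²·s⁻²·A⁻¹) · m⁻² · (kg·m²·s⁻⁴·A⁻²) = kg²·m·s⁻⁶·A⁻².
Left is kg³·m³·s⁻⁹·A⁻²; right is kg²·m·s⁻⁶·A⁻² — different.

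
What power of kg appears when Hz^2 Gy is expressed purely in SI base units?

0

Hz = 1/s = s⁻¹ (frequency is cycles per second).
So Hz² = s⁻².
Gy = J/kg (absorbed dose = energy per mass),
    = m²·s⁻².
Combining: Hz²·Gy = s⁻² · (m²·s⁻²) = m²·s⁻⁴.
The exponent of kg is 0.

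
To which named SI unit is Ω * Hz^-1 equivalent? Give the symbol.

H

Ω = V/A (resistance = voltage per current),
    = kg·m²·s⁻³·A⁻².
Hz = 1/s = s⁻¹ (frequency is cycles per second).
So Hz⁻¹ = s.
Combining: Ω·Hz⁻¹ = (kg·m²·s⁻³·A⁻²) · s = kg·m²·s⁻²·A⁻².
kg·m²·s⁻²·A⁻² is the base-SI form of the henry.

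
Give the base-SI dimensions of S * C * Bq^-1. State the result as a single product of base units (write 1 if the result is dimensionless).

S = 1/Ω (conductance is reciprocal resistance),
    = kg⁻¹·m⁻²·s³·A².
C = A·s = s·A (charge = current × time).
Bq = 1/s = s⁻¹ (activity is decays per second).
So Bq⁻¹ = s.
Combining: S·C·Bq⁻¹ = (kg⁻¹·m⁻²·s³·A²) · (s·A) · s = kg⁻¹·m⁻²·s⁵·A³.

kg⁻¹·m⁻²·s⁵·A³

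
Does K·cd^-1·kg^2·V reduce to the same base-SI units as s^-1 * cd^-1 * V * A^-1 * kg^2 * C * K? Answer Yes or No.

Yes

Left side:
  V = W/A (potential = power per current),
      = kg·m²·s⁻³·A⁻¹.
  Combining: K·cd⁻¹·kg²·V = K · cd⁻¹ · kg² · (kg·m²·s⁻³·A⁻¹) = kg³·m²·s⁻³·A⁻¹·K·cd⁻¹.
Right side:
  V = W/A (potential = power per current),
      = kg·m²·s⁻³·A⁻¹.
  C = A·s = s·A (charge = current × time).
  Combining: s⁻¹·cd⁻¹·V·A⁻¹·kg²·C·K = s⁻¹ · cd⁻¹ · (kg·m²·s⁻³·A⁻¹) · A⁻¹ · kg² · (s·A) · K = kg³·m²·s⁻³·A⁻¹·K·cd⁻¹.
Both reduce to kg³·m²·s⁻³·A⁻¹·K·cd⁻¹.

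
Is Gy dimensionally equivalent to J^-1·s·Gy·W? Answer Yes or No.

Yes

Left side:
  Gy = m²·s⁻².
Right side:
  J = N·m (work = force × distance),
      = kg·m²·s⁻².
  So J⁻¹ = kg⁻¹·m⁻²·s².
  Gy = J/kg (absorbed dose = energy per mass),
      = m²·s⁻².
  W = J/s (power = energy per time),
      = kg·m²·s⁻³.
  Combining: J⁻¹·s·Gy·W = (kg⁻¹·m⁻²·s²) · s · (m²·s⁻²) · (kg·m²·s⁻³) = m²·s⁻².
Both reduce to m²·s⁻².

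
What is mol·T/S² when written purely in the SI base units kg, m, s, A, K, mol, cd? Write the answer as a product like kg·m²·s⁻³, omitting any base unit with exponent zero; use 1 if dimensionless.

kg³·m⁴·s⁻⁸·A⁻⁵·mol

T = kg·s⁻²·A⁻¹.
S = kg⁻¹·m⁻²·s³·A².
So S⁻² = kg²·m⁴·s⁻⁶·A⁻⁴.
Combining: mol·T·S⁻² = mol · (kg·s⁻²·A⁻¹) · (kg²·m⁴·s⁻⁶·A⁻⁴) = kg³·m⁴·s⁻⁸·A⁻⁵·mol.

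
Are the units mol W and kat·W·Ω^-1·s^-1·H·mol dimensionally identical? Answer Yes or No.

No

Left side:
  W = J/s (power = energy per time),
      = kg·m²·s⁻³.
  Combining: mol·W = mol · (kg·m²·s⁻³) = kg·m²·s⁻³·mol.
Right side:
  kat = mol/s = s⁻¹·mol (catalytic activity).
  W = J/s (power = energy per time),
      = kg·m²·s⁻³.
  Ω = V/A (resistance = voltage per current),
      = kg·m²·s⁻³·A⁻².
  So Ω⁻¹ = kg⁻¹·m⁻²·s³·A².
  H = Wb/A (inductance = flux per current),
      = kg·m²·s⁻²·A⁻².
  Combining: kat·W·Ω⁻¹·s⁻¹·H·mol = (s⁻¹·mol) · (kg·m²·s⁻³) · (kg⁻¹·m⁻²·s³·A²) · s⁻¹ · (kg·m²·s⁻²·A⁻²) · mol = kg·m²·s⁻⁴·mol².
Left is kg·m²·s⁻³·mol; right is kg·m²·s⁻⁴·mol² — different.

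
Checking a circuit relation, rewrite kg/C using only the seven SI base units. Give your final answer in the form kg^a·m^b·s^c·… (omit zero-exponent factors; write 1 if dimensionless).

kg·s⁻¹·A⁻¹

C = A·s = s·A (charge = current × time).
So C⁻¹ = s⁻¹·A⁻¹.
Combining: kg·C⁻¹ = kg · (s⁻¹·A⁻¹) = kg·s⁻¹·A⁻¹.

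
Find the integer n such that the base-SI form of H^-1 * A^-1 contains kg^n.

-1

H = kg·m²·s⁻²·A⁻².
So H⁻¹ = kg⁻¹·m⁻²·s²·A².
Combining: H⁻¹·A⁻¹ = (kg⁻¹·m⁻²·s²·A²) · A⁻¹ = kg⁻¹·m⁻²·s²·A.
The exponent of kg is -1.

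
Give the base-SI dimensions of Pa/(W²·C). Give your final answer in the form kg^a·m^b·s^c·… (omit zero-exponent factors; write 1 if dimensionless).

Pa = kg·m⁻¹·s⁻².
W = kg·m²·s⁻³.
So W⁻² = kg⁻²·m⁻⁴·s⁶.
C = s·A.
So C⁻¹ = s⁻¹·A⁻¹.
Combining: Pa·W⁻²·C⁻¹ = (kg·m⁻¹·s⁻²) · (kg⁻²·m⁻⁴·s⁶) · (s⁻¹·A⁻¹) = kg⁻¹·m⁻⁵·s³·A⁻¹.

kg⁻¹·m⁻⁵·s³·A⁻¹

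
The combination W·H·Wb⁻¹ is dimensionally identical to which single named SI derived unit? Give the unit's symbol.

W = J/s (power = energy per time),
    = kg·m²·s⁻³.
H = Wb/A (inductance = flux per current),
    = kg·m²·s⁻²·A⁻².
Wb = V·s (flux: a volt is a weber per second),
    = kg·m²·s⁻²·A⁻¹.
So Wb⁻¹ = kg⁻¹·m⁻²·s²·A.
Combining: W·H·Wb⁻¹ = (kg·m²·s⁻³) · (kg·m²·s⁻²·A⁻²) · (kg⁻¹·m⁻²·s²·A) = kg·m²·s⁻³·A⁻¹.
kg·m²·s⁻³·A⁻¹ is the base-SI form of the volt.

V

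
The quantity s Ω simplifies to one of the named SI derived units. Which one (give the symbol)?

H

Ω = V/A (resistance = voltage per current),
    = kg·m²·s⁻³·A⁻².
Combining: s·Ω = s · (kg·m²·s⁻³·A⁻²) = kg·m²·s⁻²·A⁻².
kg·m²·s⁻²·A⁻² is the base-SI form of the henry.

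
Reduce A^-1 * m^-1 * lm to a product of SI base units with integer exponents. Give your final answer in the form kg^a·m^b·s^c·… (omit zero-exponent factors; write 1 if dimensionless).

m⁻¹·A⁻¹·cd

lm = cd.
Combining: A⁻¹·m⁻¹·lm = A⁻¹ · m⁻¹ · cd = m⁻¹·A⁻¹·cd.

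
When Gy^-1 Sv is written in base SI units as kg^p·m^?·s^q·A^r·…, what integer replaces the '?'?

Gy = J/kg (absorbed dose = energy per mass),
    = m²·s⁻².
So Gy⁻¹ = m⁻²·s².
Sv = J/kg (equivalent dose = energy per mass),
    = m²·s⁻².
Combining: Gy⁻¹·Sv = (m⁻²·s²) · (m²·s⁻²) = 1.
The exponent of m is 0.

0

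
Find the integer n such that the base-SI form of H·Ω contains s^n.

H = kg·m²·s⁻²·A⁻².
Ω = kg·m²·s⁻³·A⁻².
Combining: H·Ω = (kg·m²·s⁻²·A⁻²) · (kg·m²·s⁻³·A⁻²) = kg²·m⁴·s⁻⁵·A⁻⁴.
The exponent of s is -5.

-5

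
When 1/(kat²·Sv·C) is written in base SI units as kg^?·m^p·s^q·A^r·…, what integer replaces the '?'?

0

kat = mol/s = s⁻¹·mol (catalytic activity).
So kat⁻² = s²·mol⁻².
Sv = J/kg (equivalent dose = energy per mass),
    = m²·s⁻².
So Sv⁻¹ = m⁻²·s².
C = A·s = s·A (charge = current × time).
So C⁻¹ = s⁻¹·A⁻¹.
Combining: kat⁻²·Sv⁻¹·C⁻¹ = (s²·mol⁻²) · (m⁻²·s²) · (s⁻¹·A⁻¹) = m⁻²·s³·A⁻¹·mol⁻².
The exponent of kg is 0.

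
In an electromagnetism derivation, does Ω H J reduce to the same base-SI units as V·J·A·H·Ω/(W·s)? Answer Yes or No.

No

Left side:
  Ω = V/A (resistance = voltage per current),
      = kg·m²·s⁻³·A⁻².
  H = Wb/A (inductance = flux per current),
      = kg·m²·s⁻²·A⁻².
  J = N·m (work = force × distance),
      = kg·m²·s⁻².
  Combining: Ω·H·J = (kg·m²·s⁻³·A⁻²) · (kg·m²·s⁻²·A⁻²) · (kg·m²·s⁻²) = kg³·m⁶·s⁻⁷·A⁻⁴.
Right side:
  V = W/A (potential = power per current),
      = kg·m²·s⁻³·A⁻¹.
  J = N·m (work = force × distance),
      = kg·m²·s⁻².
  W = J/s (power = energy per time),
      = kg·m²·s⁻³.
  So W⁻¹ = kg⁻¹·m⁻²·s³.
  H = Wb/A (inductance = flux per current),
      = kg·m²·s⁻²·A⁻².
  Ω = V/A (resistance = voltage per current),
      = kg·m²·s⁻³·A⁻².
  Combining: V·J·A·W⁻¹·H·s⁻¹·Ω = (kg·m²·s⁻³·A⁻¹) · (kg·m²·s⁻²) · A · (kg⁻¹·m⁻²·s³) · (kg·m²·s⁻²·A⁻²) · s⁻¹ · (kg·m²·s⁻³·A⁻²) = kg³·m⁶·s⁻⁸·A⁻⁴.
Left is kg³·m⁶·s⁻⁷·A⁻⁴; right is kg³·m⁶·s⁻⁸·A⁻⁴ — different.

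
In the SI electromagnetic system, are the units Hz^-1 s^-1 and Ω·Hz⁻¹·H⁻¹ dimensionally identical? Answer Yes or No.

Yes

Left side:
  Hz = 1/s = s⁻¹ (frequency is cycles per second).
  So Hz⁻¹ = s.
  Combining: Hz⁻¹·s⁻¹ = s · s⁻¹ = 1.
Right side:
  Ω = V/A (resistance = voltage per current),
      = kg·m²·s⁻³·A⁻².
  Hz = 1/s = s⁻¹ (frequency is cycles per second).
  So Hz⁻¹ = s.
  H = Wb/A (inductance = flux per current),
      = kg·m²·s⁻²·A⁻².
  So H⁻¹ = kg⁻¹·m⁻²·s²·A².
  Combining: Ω·Hz⁻¹·H⁻¹ = (kg·m²·s⁻³·A⁻²) · s · (kg⁻¹·m⁻²·s²·A²) = 1.
Both reduce to 1.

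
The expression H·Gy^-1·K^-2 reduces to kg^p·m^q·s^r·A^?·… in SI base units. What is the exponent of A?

H = Wb/A (inductance = flux per current),
    = kg·m²·s⁻²·A⁻².
Gy = J/kg (absorbed dose = energy per mass),
    = m²·s⁻².
So Gy⁻¹ = m⁻²·s².
Combining: H·Gy⁻¹·K⁻² = (kg·m²·s⁻²·A⁻²) · (m⁻²·s²) · K⁻² = kg·A⁻²·K⁻².
The exponent of A is -2.

-2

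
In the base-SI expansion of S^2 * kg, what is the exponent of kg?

-1

S = 1/Ω (conductance is reciprocal resistance),
    = kg⁻¹·m⁻²·s³·A².
So S² = kg⁻²·m⁻⁴·s⁶·A⁴.
Combining: S²·kg = (kg⁻²·m⁻⁴·s⁶·A⁴) · kg = kg⁻¹·m⁻⁴·s⁶·A⁴.
The exponent of kg is -1.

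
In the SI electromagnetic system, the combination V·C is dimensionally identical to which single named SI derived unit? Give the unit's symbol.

J

V = W/A (potential = power per current),
    = kg·m²·s⁻³·A⁻¹.
C = A·s = s·A (charge = current × time).
Combining: V·C = (kg·m²·s⁻³·A⁻¹) · (s·A) = kg·m²·s⁻².
kg·m²·s⁻² is the base-SI form of the joule.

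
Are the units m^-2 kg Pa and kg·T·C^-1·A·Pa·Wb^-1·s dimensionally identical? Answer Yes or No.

Yes

Left side:
  Pa = N/m² (pressure = force per area),
      = kg·m⁻¹·s⁻².
  Combining: m⁻²·kg·Pa = m⁻² · kg · (kg·m⁻¹·s⁻²) = kg²·m⁻³·s⁻².
Right side:
  T = Wb/m² (flux density = flux per area),
      = kg·s⁻²·A⁻¹.
  C = A·s = s·A (charge = current × time).
  So C⁻¹ = s⁻¹·A⁻¹.
  Pa = N/m² (pressure = force per area),
      = kg·m⁻¹·s⁻².
  Wb = V·s (flux: a volt is a weber per second),
      = kg·m²·s⁻²·A⁻¹.
  So Wb⁻¹ = kg⁻¹·m⁻²·s²·A.
  Combining: kg·T·C⁻¹·A·Pa·Wb⁻¹·s = kg · (kg·s⁻²·A⁻¹) · (s⁻¹·A⁻¹) · A · (kg·m⁻¹·s⁻²) · (kg⁻¹·m⁻²·s²·A) · s = kg²·m⁻³·s⁻².
Both reduce to kg²·m⁻³·s⁻².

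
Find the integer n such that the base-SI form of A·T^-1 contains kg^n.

-1

T = Wb/m² (flux density = flux per area),
    = kg·s⁻²·A⁻¹.
So T⁻¹ = kg⁻¹·s²·A.
Combining: A·T⁻¹ = A · (kg⁻¹·s²·A) = kg⁻¹·s²·A².
The exponent of kg is -1.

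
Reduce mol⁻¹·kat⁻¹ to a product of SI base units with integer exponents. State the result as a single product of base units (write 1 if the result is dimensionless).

kat = s⁻¹·mol.
So kat⁻¹ = s·mol⁻¹.
Combining: mol⁻¹·kat⁻¹ = mol⁻¹ · (s·mol⁻¹) = s·mol⁻².

s·mol⁻²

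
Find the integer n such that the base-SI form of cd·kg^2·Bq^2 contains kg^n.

2

Bq = s⁻¹.
So Bq² = s⁻².
Combining: cd·kg²·Bq² = cd · kg² · s⁻² = kg²·s⁻²·cd.
The exponent of kg is 2.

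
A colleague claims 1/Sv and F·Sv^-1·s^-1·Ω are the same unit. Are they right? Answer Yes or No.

Yes

Left side:
  Sv = J/kg (equivalent dose = energy per mass),
      = m²·s⁻².
  So Sv⁻¹ = m⁻²·s².
Right side:
  F = kg⁻¹·m⁻²·s⁴·A².
  Sv = m²·s⁻².
  So Sv⁻¹ = m⁻²·s².
  Ω = kg·m²·s⁻³·A⁻².
  Combining: F·Sv⁻¹·s⁻¹·Ω = (kg⁻¹·m⁻²·s⁴·A²) · (m⁻²·s²) · s⁻¹ · (kg·m²·s⁻³·A⁻²) = m⁻²·s².
Both reduce to m⁻²·s².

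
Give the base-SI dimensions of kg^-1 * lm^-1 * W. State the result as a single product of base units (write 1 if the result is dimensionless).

lm = cd.
So lm⁻¹ = cd⁻¹.
W = kg·m²·s⁻³.
Combining: kg⁻¹·lm⁻¹·W = kg⁻¹ · cd⁻¹ · (kg·m²·s⁻³) = m²·s⁻³·cd⁻¹.

m²·s⁻³·cd⁻¹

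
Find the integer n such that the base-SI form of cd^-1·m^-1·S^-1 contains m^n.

S = kg⁻¹·m⁻²·s³·A².
So S⁻¹ = kg·m²·s⁻³·A⁻².
Combining: cd⁻¹·m⁻¹·S⁻¹ = cd⁻¹ · m⁻¹ · (kg·m²·s⁻³·A⁻²) = kg·m·s⁻³·A⁻²·cd⁻¹.
The exponent of m is 1.

1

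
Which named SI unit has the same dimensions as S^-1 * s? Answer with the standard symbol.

H

S = 1/Ω (conductance is reciprocal resistance),
    = kg⁻¹·m⁻²·s³·A².
So S⁻¹ = kg·m²·s⁻³·A⁻².
Combining: S⁻¹·s = (kg·m²·s⁻³·A⁻²) · s = kg·m²·s⁻²·A⁻².
kg·m²·s⁻²·A⁻² is the base-SI form of the henry.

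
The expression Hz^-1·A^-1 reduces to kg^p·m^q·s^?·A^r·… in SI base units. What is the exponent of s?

1

Hz = 1/s = s⁻¹ (frequency is cycles per second).
So Hz⁻¹ = s.
Combining: Hz⁻¹·A⁻¹ = s · A⁻¹ = s·A⁻¹.
The exponent of s is 1.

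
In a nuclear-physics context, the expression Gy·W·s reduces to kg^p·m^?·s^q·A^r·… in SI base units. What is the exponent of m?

4

Gy = J/kg (absorbed dose = energy per mass),
    = m²·s⁻².
W = J/s (power = energy per time),
    = kg·m²·s⁻³.
Combining: Gy·W·s = (m²·s⁻²) · (kg·m²·s⁻³) · s = kg·m⁴·s⁻⁴.
The exponent of m is 4.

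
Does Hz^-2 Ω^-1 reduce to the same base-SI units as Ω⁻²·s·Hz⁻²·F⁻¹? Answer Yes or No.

Yes

Left side:
  Hz = 1/s = s⁻¹ (frequency is cycles per second).
  So Hz⁻² = s².
  Ω = V/A (resistance = voltage per current),
      = kg·m²·s⁻³·A⁻².
  So Ω⁻¹ = kg⁻¹·m⁻²·s³·A².
  Combining: Hz⁻²·Ω⁻¹ = s² · (kg⁻¹·m⁻²·s³·A²) = kg⁻¹·m⁻²·s⁵·A².
Right side:
  Ω = kg·m²·s⁻³·A⁻².
  So Ω⁻² = kg⁻²·m⁻⁴·s⁶·A⁴.
  Hz = s⁻¹.
  So Hz⁻² = s².
  F = kg⁻¹·m⁻²·s⁴·A².
  So F⁻¹ = kg·m²·s⁻⁴·A⁻².
  Combining: Ω⁻²·s·Hz⁻²·F⁻¹ = (kg⁻²·m⁻⁴·s⁶·A⁴) · s · s² · (kg·m²·s⁻⁴·A⁻²) = kg⁻¹·m⁻²·s⁵·A².
Both reduce to kg⁻¹·m⁻²·s⁵·A².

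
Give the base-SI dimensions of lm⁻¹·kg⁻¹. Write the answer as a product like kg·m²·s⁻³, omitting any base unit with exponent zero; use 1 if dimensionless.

kg⁻¹·cd⁻¹

lm = cd.
So lm⁻¹ = cd⁻¹.
Combining: lm⁻¹·kg⁻¹ = cd⁻¹ · kg⁻¹ = kg⁻¹·cd⁻¹.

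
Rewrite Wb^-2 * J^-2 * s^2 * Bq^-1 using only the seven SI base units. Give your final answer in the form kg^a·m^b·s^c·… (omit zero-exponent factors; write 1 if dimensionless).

Wb = V·s (flux: a volt is a weber per second),
    = kg·m²·s⁻²·A⁻¹.
So Wb⁻² = kg⁻²·m⁻⁴·s⁴·A².
J = N·m (work = force × distance),
    = kg·m²·s⁻².
So J⁻² = kg⁻²·m⁻⁴·s⁴.
Bq = 1/s = s⁻¹ (activity is decays per second).
So Bq⁻¹ = s.
Combining: Wb⁻²·J⁻²·s²·Bq⁻¹ = (kg⁻²·m⁻⁴·s⁴·A²) · (kg⁻²·m⁻⁴·s⁴) · s² · s = kg⁻⁴·m⁻⁸·s¹¹·A².

kg⁻⁴·m⁻⁸·s¹¹·A²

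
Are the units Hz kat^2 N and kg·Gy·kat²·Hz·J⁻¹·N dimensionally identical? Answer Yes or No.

Yes

Left side:
  Hz = 1/s = s⁻¹ (frequency is cycles per second).
  kat = mol/s = s⁻¹·mol (catalytic activity).
  So kat² = s⁻²·mol².
  N = kg·m/s² = kg·m·s⁻² (force = mass × acceleration).
  Combining: Hz·kat²·N = s⁻¹ · (s⁻²·mol²) · (kg·m·s⁻²) = kg·m·s⁻⁵·mol².
Right side:
  Gy = J/kg (absorbed dose = energy per mass),
      = m²·s⁻².
  kat = mol/s = s⁻¹·mol (catalytic activity).
  So kat² = s⁻²·mol².
  Hz = 1/s = s⁻¹ (frequency is cycles per second).
  J = N·m (work = force × distance),
      = kg·m²·s⁻².
  So J⁻¹ = kg⁻¹·m⁻²·s².
  N = kg·m/s² = kg·m·s⁻² (force = mass × acceleration).
  Combining: kg·Gy·kat²·Hz·J⁻¹·N = kg · (m²·s⁻²) · (s⁻²·mol²) · s⁻¹ · (kg⁻¹·m⁻²·s²) · (kg·m·s⁻²) = kg·m·s⁻⁵·mol².
Both reduce to kg·m·s⁻⁵·mol².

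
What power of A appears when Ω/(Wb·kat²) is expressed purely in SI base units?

-1

Ω = kg·m²·s⁻³·A⁻².
Wb = kg·m²·s⁻²·A⁻¹.
So Wb⁻¹ = kg⁻¹·m⁻²·s²·A.
kat = s⁻¹·mol.
So kat⁻² = s²·mol⁻².
Combining: Ω·Wb⁻¹·kat⁻² = (kg·m²·s⁻³·A⁻²) · (kg⁻¹·m⁻²·s²·A) · (s²·mol⁻²) = s·A⁻¹·mol⁻².
The exponent of A is -1.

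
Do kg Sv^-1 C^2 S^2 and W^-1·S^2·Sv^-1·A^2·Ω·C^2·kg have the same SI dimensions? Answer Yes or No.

Left side:
  Sv = J/kg (equivalent dose = energy per mass),
      = m²·s⁻².
  So Sv⁻¹ = m⁻²·s².
  C = A·s = s·A (charge = current × time).
  So C² = s²·A².
  S = 1/Ω (conductance is reciprocal resistance),
      = kg⁻¹·m⁻²·s³·A².
  So S² = kg⁻²·m⁻⁴·s⁶·A⁴.
  Combining: kg·Sv⁻¹·C²·S² = kg · (m⁻²·s²) · (s²·A²) · (kg⁻²·m⁻⁴·s⁶·A⁴) = kg⁻¹·m⁻⁶·s¹⁰·A⁶.
Right side:
  W = J/s (power = energy per time),
      = kg·m²·s⁻³.
  So W⁻¹ = kg⁻¹·m⁻²·s³.
  S = 1/Ω (conductance is reciprocal resistance),
      = kg⁻¹·m⁻²·s³·A².
  So S² = kg⁻²·m⁻⁴·s⁶·A⁴.
  Sv = J/kg (equivalent dose = energy per mass),
      = m²·s⁻².
  So Sv⁻¹ = m⁻²·s².
  Ω = V/A (resistance = voltage per current),
      = kg·m²·s⁻³·A⁻².
  C = A·s = s·A (charge = current × time).
  So C² = s²·A².
  Combining: W⁻¹·S²·Sv⁻¹·A²·Ω·C²·kg = (kg⁻¹·m⁻²·s³) · (kg⁻²·m⁻⁴·s⁶·A⁴) · (m⁻²·s²) · A² · (kg·m²·s⁻³·A⁻²) · (s²·A²) · kg = kg⁻¹·m⁻⁶·s¹⁰·A⁶.
Both reduce to kg⁻¹·m⁻⁶·s¹⁰·A⁶.

Yes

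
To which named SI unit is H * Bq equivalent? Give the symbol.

Ω

H = kg·m²·s⁻²·A⁻².
Bq = s⁻¹.
Combining: H·Bq = (kg·m²·s⁻²·A⁻²) · s⁻¹ = kg·m²·s⁻³·A⁻².
kg·m²·s⁻³·A⁻² is the base-SI form of the ohm.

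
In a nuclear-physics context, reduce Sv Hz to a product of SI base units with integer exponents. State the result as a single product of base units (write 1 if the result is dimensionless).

Sv = J/kg (equivalent dose = energy per mass),
    = m²·s⁻².
Hz = 1/s = s⁻¹ (frequency is cycles per second).
Combining: Sv·Hz = (m²·s⁻²) · s⁻¹ = m²·s⁻³.

m²·s⁻³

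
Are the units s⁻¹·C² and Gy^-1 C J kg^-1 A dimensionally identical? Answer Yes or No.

Left side:
  C = A·s = s·A (charge = current × time).
  So C² = s²·A².
  Combining: s⁻¹·C² = s⁻¹ · (s²·A²) = s·A².
Right side:
  Gy = J/kg (absorbed dose = energy per mass),
      = m²·s⁻².
  So Gy⁻¹ = m⁻²·s².
  C = A·s = s·A (charge = current × time).
  J = N·m (work = force × distance),
      = kg·m²·s⁻².
  Combining: Gy⁻¹·C·J·kg⁻¹·A = (m⁻²·s²) · (s·A) · (kg·m²·s⁻²) · kg⁻¹ · A = s·A².
Both reduce to s·A².

Yes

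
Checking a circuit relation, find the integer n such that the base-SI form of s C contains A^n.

1

C = s·A.
Combining: s·C = s · (s·A) = s²·A.
The exponent of A is 1.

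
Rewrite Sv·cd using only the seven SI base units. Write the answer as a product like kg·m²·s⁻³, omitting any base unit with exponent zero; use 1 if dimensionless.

Sv = m²·s⁻².
Combining: Sv·cd = (m²·s⁻²) · cd = m²·s⁻²·cd.

m²·s⁻²·cd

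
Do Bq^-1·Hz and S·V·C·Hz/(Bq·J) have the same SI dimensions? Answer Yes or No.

No

Left side:
  Bq = 1/s = s⁻¹ (activity is decays per second).
  So Bq⁻¹ = s.
  Hz = 1/s = s⁻¹ (frequency is cycles per second).
  Combining: Bq⁻¹·Hz = s · s⁻¹ = 1.
Right side:
  Bq = 1/s = s⁻¹ (activity is decays per second).
  So Bq⁻¹ = s.
  J = N·m (work = force × distance),
      = kg·m²·s⁻².
  So J⁻¹ = kg⁻¹·m⁻²·s².
  S = 1/Ω (conductance is reciprocal resistance),
      = kg⁻¹·m⁻²·s³·A².
  V = W/A (potential = power per current),
      = kg·m²·s⁻³·A⁻¹.
  C = A·s = s·A (charge = current × time).
  Hz = 1/s = s⁻¹ (frequency is cycles per second).
  Combining: Bq⁻¹·J⁻¹·S·V·C·Hz = s · (kg⁻¹·m⁻²·s²) · (kg⁻¹·m⁻²·s³·A²) · (kg·m²·s⁻³·A⁻¹) · (s·A) · s⁻¹ = kg⁻¹·m⁻²·s³·A².
Left is 1; right is kg⁻¹·m⁻²·s³·A² — different.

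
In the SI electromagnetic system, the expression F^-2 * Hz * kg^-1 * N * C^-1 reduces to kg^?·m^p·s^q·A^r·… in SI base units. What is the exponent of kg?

F = C/V (capacitance = charge per voltage),
    = A·s/(kg·m²·s⁻³·A⁻¹) (substituting C and V),
    = kg⁻¹·m⁻²·s⁴·A².
So F⁻² = kg²·m⁴·s⁻⁸·A⁻⁴.
Hz = 1/s = s⁻¹ (frequency is cycles per second).
N = kg·m/s² = kg·m·s⁻² (force = mass × acceleration).
C = A·s = s·A (charge = current × time).
So C⁻¹ = s⁻¹·A⁻¹.
Combining: F⁻²·Hz·kg⁻¹·N·C⁻¹ = (kg²·m⁴·s⁻⁸·A⁻⁴) · s⁻¹ · kg⁻¹ · (kg·m·s⁻²) · (s⁻¹·A⁻¹) = kg²·m⁵·s⁻¹²·A⁻⁵.
The exponent of kg is 2.

2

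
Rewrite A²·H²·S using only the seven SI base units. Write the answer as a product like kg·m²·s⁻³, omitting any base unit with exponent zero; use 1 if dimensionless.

H = Wb/A (inductance = flux per current),
    = kg·m²·s⁻²·A⁻².
So H² = kg²·m⁴·s⁻⁴·A⁻⁴.
S = 1/Ω (conductance is reciprocal resistance),
    = kg⁻¹·m⁻²·s³·A².
Combining: A²·H²·S = A² · (kg²·m⁴·s⁻⁴·A⁻⁴) · (kg⁻¹·m⁻²·s³·A²) = kg·m²·s⁻¹.

kg·m²·s⁻¹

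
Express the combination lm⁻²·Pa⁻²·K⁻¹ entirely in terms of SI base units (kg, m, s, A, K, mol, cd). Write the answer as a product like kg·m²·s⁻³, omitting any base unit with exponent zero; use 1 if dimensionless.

kg⁻²·m²·s⁴·K⁻¹·cd⁻²

lm = cd·sr = cd (luminous flux; sr is dimensionless).
So lm⁻² = cd⁻².
Pa = N/m² (pressure = force per area),
    = kg·m⁻¹·s⁻².
So Pa⁻² = kg⁻²·m²·s⁴.
Combining: lm⁻²·Pa⁻²·K⁻¹ = cd⁻² · (kg⁻²·m²·s⁴) · K⁻¹ = kg⁻²·m²·s⁴·K⁻¹·cd⁻².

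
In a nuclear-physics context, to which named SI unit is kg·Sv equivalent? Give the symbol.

Sv = m²·s⁻².
Combining: kg·Sv = kg · (m²·s⁻²) = kg·m²·s⁻².
kg·m²·s⁻² is the base-SI form of the joule.

J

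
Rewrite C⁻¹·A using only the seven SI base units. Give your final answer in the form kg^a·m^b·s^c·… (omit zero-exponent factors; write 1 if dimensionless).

s⁻¹

C = A·s = s·A (charge = current × time).
So C⁻¹ = s⁻¹·A⁻¹.
Combining: C⁻¹·A = (s⁻¹·A⁻¹) · A = s⁻¹.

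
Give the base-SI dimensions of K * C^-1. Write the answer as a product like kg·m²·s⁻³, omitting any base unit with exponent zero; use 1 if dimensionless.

s⁻¹·A⁻¹·K

C = A·s = s·A (charge = current × time).
So C⁻¹ = s⁻¹·A⁻¹.
Combining: K·C⁻¹ = K · (s⁻¹·A⁻¹) = s⁻¹·A⁻¹·K.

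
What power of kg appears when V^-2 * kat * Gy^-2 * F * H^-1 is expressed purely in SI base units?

-4

V = kg·m²·s⁻³·A⁻¹.
So V⁻² = kg⁻²·m⁻⁴·s⁶·A².
kat = s⁻¹·mol.
Gy = m²·s⁻².
So Gy⁻² = m⁻⁴·s⁴.
F = kg⁻¹·m⁻²·s⁴·A².
H = kg·m²·s⁻²·A⁻².
So H⁻¹ = kg⁻¹·m⁻²·s²·A².
Combining: V⁻²·kat·Gy⁻²·F·H⁻¹ = (kg⁻²·m⁻⁴·s⁶·A²) · (s⁻¹·mol) · (m⁻⁴·s⁴) · (kg⁻¹·m⁻²·s⁴·A²) · (kg⁻¹·m⁻²·s²·A²) = kg⁻⁴·m⁻¹²·s¹⁵·A⁶·mol.
The exponent of kg is -4.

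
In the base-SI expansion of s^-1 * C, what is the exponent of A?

C = A·s = s·A (charge = current × time).
Combining: s⁻¹·C = s⁻¹ · (s·A) = A.
The exponent of A is 1.

1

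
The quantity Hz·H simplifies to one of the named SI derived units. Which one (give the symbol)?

Hz = 1/s = s⁻¹ (frequency is cycles per second).
H = Wb/A (inductance = flux per current),
    = kg·m²·s⁻²·A⁻².
Combining: Hz·H = s⁻¹ · (kg·m²·s⁻²·A⁻²) = kg·m²·s⁻³·A⁻².
kg·m²·s⁻³·A⁻² is the base-SI form of the ohm.

Ω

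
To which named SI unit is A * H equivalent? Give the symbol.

Wb

H = Wb/A (inductance = flux per current),
    = kg·m²·s⁻²·A⁻².
Combining: A·H = A · (kg·m²·s⁻²·A⁻²) = kg·m²·s⁻²·A⁻¹.
kg·m²·s⁻²·A⁻¹ is the base-SI form of the weber.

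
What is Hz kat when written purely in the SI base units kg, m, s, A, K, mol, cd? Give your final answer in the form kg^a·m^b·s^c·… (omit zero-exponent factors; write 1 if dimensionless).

Hz = 1/s = s⁻¹ (frequency is cycles per second).
kat = mol/s = s⁻¹·mol (catalytic activity).
Combining: Hz·kat = s⁻¹ · (s⁻¹·mol) = s⁻²·mol.

s⁻²·mol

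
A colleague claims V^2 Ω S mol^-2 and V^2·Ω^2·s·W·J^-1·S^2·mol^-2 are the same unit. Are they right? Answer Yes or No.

Left side:
  V = kg·m²·s⁻³·A⁻¹.
  So V² = kg²·m⁴·s⁻⁶·A⁻².
  Ω = kg·m²·s⁻³·A⁻².
  S = kg⁻¹·m⁻²·s³·A².
  Combining: V²·Ω·S·mol⁻² = (kg²·m⁴·s⁻⁶·A⁻²) · (kg·m²·s⁻³·A⁻²) · (kg⁻¹·m⁻²·s³·A²) · mol⁻² = kg²·m⁴·s⁻⁶·A⁻²·mol⁻².
Right side:
  V = W/A (potential = power per current),
      = kg·m²·s⁻³·A⁻¹.
  So V² = kg²·m⁴·s⁻⁶·A⁻².
  Ω = V/A (resistance = voltage per current),
      = kg·m²·s⁻³·A⁻².
  So Ω² = kg²·m⁴·s⁻⁶·A⁻⁴.
  W = J/s (power = energy per time),
      = kg·m²·s⁻³.
  J = N·m (work = force × distance),
      = kg·m²·s⁻².
  So J⁻¹ = kg⁻¹·m⁻²·s².
  S = 1/Ω (conductance is reciprocal resistance),
      = kg⁻¹·m⁻²·s³·A².
  So S² = kg⁻²·m⁻⁴·s⁶·A⁴.
  Combining: V²·Ω²·s·W·J⁻¹·S²·mol⁻² = (kg²·m⁴·s⁻⁶·A⁻²) · (kg²·m⁴·s⁻⁶·A⁻⁴) · s · (kg·m²·s⁻³) · (kg⁻¹·m⁻²·s²) · (kg⁻²·m⁻⁴·s⁶·A⁴) · mol⁻² = kg²·m⁴·s⁻⁶·A⁻²·mol⁻².
Both reduce to kg²·m⁴·s⁻⁶·A⁻²·mol⁻².

Yes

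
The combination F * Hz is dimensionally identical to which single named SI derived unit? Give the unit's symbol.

S

F = C/V (capacitance = charge per voltage),
    = A·s/(kg·m²·s⁻³·A⁻¹) (substituting C and V),
    = kg⁻¹·m⁻²·s⁴·A².
Hz = 1/s = s⁻¹ (frequency is cycles per second).
Combining: F·Hz = (kg⁻¹·m⁻²·s⁴·A²) · s⁻¹ = kg⁻¹·m⁻²·s³·A².
kg⁻¹·m⁻²·s³·A² is the base-SI form of the siemens.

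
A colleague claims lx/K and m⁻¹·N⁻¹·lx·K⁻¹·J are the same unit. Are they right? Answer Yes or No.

Yes

Left side:
  lx = lm/m² (illuminance = luminous flux per area),
      = m⁻²·cd.
  Combining: lx·K⁻¹ = (m⁻²·cd) · K⁻¹ = m⁻²·K⁻¹·cd.
Right side:
  N = kg·m/s² = kg·m·s⁻² (force = mass × acceleration).
  So N⁻¹ = kg⁻¹·m⁻¹·s².
  lx = lm/m² (illuminance = luminous flux per area),
      = m⁻²·cd.
  J = N·m (work = force × distance),
      = kg·m²·s⁻².
  Combining: m⁻¹·N⁻¹·lx·K⁻¹·J = m⁻¹ · (kg⁻¹·m⁻¹·s²) · (m⁻²·cd) · K⁻¹ · (kg·m²·s⁻²) = m⁻²·K⁻¹·cd.
Both reduce to m⁻²·K⁻¹·cd.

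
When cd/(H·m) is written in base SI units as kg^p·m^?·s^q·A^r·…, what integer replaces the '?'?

-3

H = kg·m²·s⁻²·A⁻².
So H⁻¹ = kg⁻¹·m⁻²·s²·A².
Combining: H⁻¹·cd·m⁻¹ = (kg⁻¹·m⁻²·s²·A²) · cd · m⁻¹ = kg⁻¹·m⁻³·s²·A²·cd.
The exponent of m is -3.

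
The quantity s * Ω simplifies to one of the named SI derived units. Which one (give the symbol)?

H

Ω = V/A (resistance = voltage per current),
    = kg·m²·s⁻³·A⁻².
Combining: s·Ω = s · (kg·m²·s⁻³·A⁻²) = kg·m²·s⁻²·A⁻².
kg·m²·s⁻²·A⁻² is the base-SI form of the henry.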